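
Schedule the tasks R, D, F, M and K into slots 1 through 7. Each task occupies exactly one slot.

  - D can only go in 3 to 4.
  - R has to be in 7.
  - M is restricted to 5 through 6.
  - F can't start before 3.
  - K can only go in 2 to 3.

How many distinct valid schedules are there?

Splitting on D: it can be 3 (20), 4 (20). Listing each branch's schedules as (R, F, M, K):
D=3: (7,3,5,2) (7,3,5,3) (7,3,6,2) (7,3,6,3) (7,4,5,2) (7,4,5,3) (7,4,6,2) (7,4,6,3) (7,5,5,2) (7,5,5,3) (7,5,6,2) (7,5,6,3) (7,6,5,2) (7,6,5,3) (7,6,6,2) (7,6,6,3) (7,7,5,2) (7,7,5,3) (7,7,6,2) (7,7,6,3) — 20.
D=4: (7,3,5,2) (7,3,5,3) (7,3,6,2) (7,3,6,3) (7,4,5,2) (7,4,5,3) (7,4,6,2) (7,4,6,3) (7,5,5,2) (7,5,5,3) (7,5,6,2) (7,5,6,3) (7,6,5,2) (7,6,5,3) (7,6,6,2) (7,6,6,3) (7,7,5,2) (7,7,5,3) (7,7,6,2) (7,7,6,3) — 20.
Summing: 20 + 20 = 40.

40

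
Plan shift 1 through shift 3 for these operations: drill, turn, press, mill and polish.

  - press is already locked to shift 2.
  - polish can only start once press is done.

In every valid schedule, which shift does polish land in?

shift 3

Precedence pushes polish to at least shift 3.
So polish is pinned to shift 3.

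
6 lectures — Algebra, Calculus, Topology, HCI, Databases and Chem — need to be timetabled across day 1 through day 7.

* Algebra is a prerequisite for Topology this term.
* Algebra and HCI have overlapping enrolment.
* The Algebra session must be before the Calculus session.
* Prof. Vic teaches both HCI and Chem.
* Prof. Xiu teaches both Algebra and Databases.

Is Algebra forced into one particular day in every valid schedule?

No

Algebra can be day 1 (e.g. Calculus -> day 2; Topology -> day 2; Algebra -> day 1; HCI -> day 2; Chem -> day 1; Databases -> day 2) or day 2 (e.g. Topology=day 3; Algebra=day 2; Databases=day 1; HCI=day 1; Chem=day 2; Calculus=day 3).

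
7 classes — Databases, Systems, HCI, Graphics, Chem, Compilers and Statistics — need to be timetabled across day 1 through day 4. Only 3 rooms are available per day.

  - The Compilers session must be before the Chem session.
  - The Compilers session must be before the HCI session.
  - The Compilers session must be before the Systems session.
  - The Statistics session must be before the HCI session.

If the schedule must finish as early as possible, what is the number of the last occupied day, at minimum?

The precedence chain requires at least 2 distinct days.
With at most 3 per day and 7 classes, at least 3 days are needed.
3 works (last occupied day: day 3): for example HCI=day 2, Chem=day 2, Graphics=day 3, Compilers=day 1, Systems=day 2, Statistics=day 1, Databases=day 1.

day 3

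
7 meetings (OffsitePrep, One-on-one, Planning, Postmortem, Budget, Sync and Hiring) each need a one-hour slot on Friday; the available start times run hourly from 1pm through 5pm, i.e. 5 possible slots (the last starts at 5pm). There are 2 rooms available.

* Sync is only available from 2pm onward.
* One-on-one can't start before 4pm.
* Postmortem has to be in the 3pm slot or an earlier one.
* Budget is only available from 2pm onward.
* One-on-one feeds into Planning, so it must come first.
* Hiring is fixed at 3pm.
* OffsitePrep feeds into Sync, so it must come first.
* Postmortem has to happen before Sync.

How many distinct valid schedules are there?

Splitting on OffsitePrep: it can be 1pm (26), 2pm (19), 3pm (8), 4pm (5). Listing each branch's schedules as (One-on-one, Planning, Postmortem, Budget, Sync, Hiring):
OffsitePrep=1pm: (4pm,5pm,1pm,2pm,2pm,3pm) (4pm,5pm,1pm,2pm,3pm,3pm) (4pm,5pm,1pm,2pm,4pm,3pm) (4pm,5pm,1pm,2pm,5pm,3pm) (4pm,5pm,1pm,3pm,2pm,3pm) (4pm,5pm,1pm,3pm,4pm,3pm) (4pm,5pm,1pm,3pm,5pm,3pm) (4pm,5pm,1pm,4pm,2pm,3pm) (4pm,5pm,1pm,4pm,3pm,3pm) (4pm,5pm,1pm,4pm,5pm,3pm) (4pm,5pm,1pm,5pm,2pm,3pm) (4pm,5pm,1pm,5pm,3pm,3pm) (4pm,5pm,1pm,5pm,4pm,3pm) (4pm,5pm,2pm,2pm,3pm,3pm) (4pm,5pm,2pm,2pm,4pm,3pm) (4pm,5pm,2pm,2pm,5pm,3pm) (4pm,5pm,2pm,3pm,4pm,3pm) (4pm,5pm,2pm,3pm,5pm,3pm) (4pm,5pm,2pm,4pm,3pm,3pm) (4pm,5pm,2pm,4pm,5pm,3pm) (4pm,5pm,2pm,5pm,3pm,3pm) (4pm,5pm,2pm,5pm,4pm,3pm) (4pm,5pm,3pm,2pm,4pm,3pm) (4pm,5pm,3pm,2pm,5pm,3pm) (4pm,5pm,3pm,4pm,5pm,3pm) (4pm,5pm,3pm,5pm,4pm,3pm) — 26.
OffsitePrep=2pm: (4pm,5pm,1pm,2pm,3pm,3pm) (4pm,5pm,1pm,2pm,4pm,3pm) (4pm,5pm,1pm,2pm,5pm,3pm) (4pm,5pm,1pm,3pm,4pm,3pm) (4pm,5pm,1pm,3pm,5pm,3pm) (4pm,5pm,1pm,4pm,3pm,3pm) (4pm,5pm,1pm,4pm,5pm,3pm) (4pm,5pm,1pm,5pm,3pm,3pm) (4pm,5pm,1pm,5pm,4pm,3pm) (4pm,5pm,2pm,3pm,4pm,3pm) (4pm,5pm,2pm,3pm,5pm,3pm) (4pm,5pm,2pm,4pm,3pm,3pm) (4pm,5pm,2pm,4pm,5pm,3pm) (4pm,5pm,2pm,5pm,3pm,3pm) (4pm,5pm,2pm,5pm,4pm,3pm) (4pm,5pm,3pm,2pm,4pm,3pm) (4pm,5pm,3pm,2pm,5pm,3pm) (4pm,5pm,3pm,4pm,5pm,3pm) (4pm,5pm,3pm,5pm,4pm,3pm) — 19.
OffsitePrep=3pm: (4pm,5pm,1pm,2pm,4pm,3pm) (4pm,5pm,1pm,2pm,5pm,3pm) (4pm,5pm,1pm,4pm,5pm,3pm) (4pm,5pm,1pm,5pm,4pm,3pm) (4pm,5pm,2pm,2pm,4pm,3pm) (4pm,5pm,2pm,2pm,5pm,3pm) (4pm,5pm,2pm,4pm,5pm,3pm) (4pm,5pm,2pm,5pm,4pm,3pm) — 8.
OffsitePrep=4pm: (4pm,5pm,1pm,2pm,5pm,3pm) (4pm,5pm,1pm,3pm,5pm,3pm) (4pm,5pm,2pm,2pm,5pm,3pm) (4pm,5pm,2pm,3pm,5pm,3pm) (4pm,5pm,3pm,2pm,5pm,3pm) — 5.
Summing: 26 + 19 + 8 + 5 = 58.

58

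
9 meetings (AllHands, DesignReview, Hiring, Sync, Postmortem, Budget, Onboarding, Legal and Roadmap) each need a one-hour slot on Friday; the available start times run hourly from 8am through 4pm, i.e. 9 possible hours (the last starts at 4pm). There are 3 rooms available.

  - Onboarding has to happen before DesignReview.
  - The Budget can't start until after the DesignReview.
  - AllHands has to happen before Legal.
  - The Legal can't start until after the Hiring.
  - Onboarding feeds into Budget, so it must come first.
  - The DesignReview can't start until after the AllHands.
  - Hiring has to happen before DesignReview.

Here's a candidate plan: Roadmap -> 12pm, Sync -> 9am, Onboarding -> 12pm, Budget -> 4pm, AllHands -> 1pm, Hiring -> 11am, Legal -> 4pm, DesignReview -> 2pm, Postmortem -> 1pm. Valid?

The DesignReview can't start until after the AllHands — holds.
Onboarding feeds into Budget, so it must come first — holds.
AllHands has to happen before Legal — holds.
The Budget can't start until after the DesignReview — holds.
The Legal can't start until after the Hiring — holds.
Hiring has to happen before DesignReview — holds.
Onboarding has to happen before DesignReview — holds.
There are 3 rooms available — holds.

Yes, all constraints hold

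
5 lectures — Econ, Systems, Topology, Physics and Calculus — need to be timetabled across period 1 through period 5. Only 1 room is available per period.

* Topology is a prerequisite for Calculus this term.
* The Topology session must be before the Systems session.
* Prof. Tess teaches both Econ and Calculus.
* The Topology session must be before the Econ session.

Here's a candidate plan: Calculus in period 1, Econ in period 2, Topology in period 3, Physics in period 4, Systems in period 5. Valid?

The Topology session must be before the Econ session — violated.
Topology is a prerequisite for Calculus this term — violated.
The Topology session must be before the Systems session — holds.
Prof. Tess teaches both Econ and Calculus — holds.
Only 1 room is available per period — holds.

No — it violates: Topology is a prerequisite for Calculus this term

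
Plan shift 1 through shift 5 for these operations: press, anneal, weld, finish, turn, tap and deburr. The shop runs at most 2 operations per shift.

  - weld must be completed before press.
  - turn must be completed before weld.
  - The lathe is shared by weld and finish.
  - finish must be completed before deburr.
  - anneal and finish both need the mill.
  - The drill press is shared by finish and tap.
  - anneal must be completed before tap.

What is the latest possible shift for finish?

shift 4

Downstream work caps finish at shift 4.
finish at shift 4 is achievable: press in shift 3; deburr in shift 5; anneal in shift 1; turn in shift 1; finish in shift 4; tap in shift 2; weld in shift 2.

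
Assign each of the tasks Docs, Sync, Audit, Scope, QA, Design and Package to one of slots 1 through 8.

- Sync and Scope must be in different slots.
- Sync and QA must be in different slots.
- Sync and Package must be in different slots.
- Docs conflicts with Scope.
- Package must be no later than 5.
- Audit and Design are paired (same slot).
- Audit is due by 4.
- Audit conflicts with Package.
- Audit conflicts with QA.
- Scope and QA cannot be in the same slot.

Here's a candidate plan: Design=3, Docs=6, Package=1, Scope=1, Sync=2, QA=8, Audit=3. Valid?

Yes, all constraints hold

Sync and Package must be in different slots — holds.
Sync and Scope must be in different slots — holds.
Docs conflicts with Scope — holds.
Audit conflicts with Package — holds.
Audit and Design are paired (same slot) — holds.
Audit is due by 4 — holds.
Sync and QA must be in different slots — holds.
Package must be no later than 5 — holds.
Audit conflicts with QA — holds.
Scope and QA cannot be in the same slot — holds.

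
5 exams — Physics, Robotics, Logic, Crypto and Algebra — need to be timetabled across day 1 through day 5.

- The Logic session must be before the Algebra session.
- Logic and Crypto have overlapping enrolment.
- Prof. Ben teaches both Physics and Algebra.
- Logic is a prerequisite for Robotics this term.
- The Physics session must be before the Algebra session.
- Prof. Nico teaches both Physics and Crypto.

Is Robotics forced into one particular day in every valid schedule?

Robotics can be day 2 (e.g. Logic -> day 1, Physics -> day 1, Crypto -> day 2, Robotics -> day 2, Algebra -> day 2) or day 3 (e.g. Algebra -> day 2; Robotics -> day 3; Crypto -> day 2; Logic -> day 1; Physics -> day 1).

No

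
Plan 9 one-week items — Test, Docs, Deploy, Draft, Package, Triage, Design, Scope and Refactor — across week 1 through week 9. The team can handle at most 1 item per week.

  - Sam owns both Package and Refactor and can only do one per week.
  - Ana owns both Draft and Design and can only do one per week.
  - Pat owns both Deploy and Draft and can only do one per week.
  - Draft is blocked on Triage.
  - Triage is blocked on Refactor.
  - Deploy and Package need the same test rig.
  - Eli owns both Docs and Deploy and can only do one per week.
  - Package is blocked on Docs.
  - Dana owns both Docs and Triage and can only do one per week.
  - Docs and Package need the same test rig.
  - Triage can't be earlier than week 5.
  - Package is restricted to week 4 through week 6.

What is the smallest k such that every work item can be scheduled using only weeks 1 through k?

The precedence chain requires at least 3 distinct weeks.
With at most 1 per week and 9 work items, at least 9 weeks are needed.
Propagating the time windows through the other constraints, Draft can't land before week 6, so the schedule must run through at least week 6.
9 works (last occupied week: week 9): for example Test -> week 3, Design -> week 8, Scope -> week 9, Refactor -> week 2, Draft -> week 6, Docs -> week 1, Deploy -> week 7, Package -> week 4, Triage -> week 5.

9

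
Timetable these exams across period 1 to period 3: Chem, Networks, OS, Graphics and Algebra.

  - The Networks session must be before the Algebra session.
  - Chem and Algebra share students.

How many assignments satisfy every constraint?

Splitting on Chem: it can be period 1 (27), period 2 (18), period 3 (9). Listing each branch's schedules as (Networks, OS, Graphics, Algebra) by period number:
Chem=period 1: (1,1,1,2) (1,1,1,3) (1,1,2,2) (1,1,2,3) (1,1,3,2) (1,1,3,3) (1,2,1,2) (1,2,1,3) (1,2,2,2) (1,2,2,3) (1,2,3,2) (1,2,3,3) (1,3,1,2) (1,3,1,3) (1,3,2,2) (1,3,2,3) (1,3,3,2) (1,3,3,3) (2,1,1,3) (2,1,2,3) (2,1,3,3) (2,2,1,3) (2,2,2,3) (2,2,3,3) (2,3,1,3) (2,3,2,3) (2,3,3,3) — 27.
Chem=period 2: (1,1,1,3) (1,1,2,3) (1,1,3,3) (1,2,1,3) (1,2,2,3) (1,2,3,3) (1,3,1,3) (1,3,2,3) (1,3,3,3) (2,1,1,3) (2,1,2,3) (2,1,3,3) (2,2,1,3) (2,2,2,3) (2,2,3,3) (2,3,1,3) (2,3,2,3) (2,3,3,3) — 18.
Chem=period 3: (1,1,1,2) (1,1,2,2) (1,1,3,2) (1,2,1,2) (1,2,2,2) (1,2,3,2) (1,3,1,2) (1,3,2,2) (1,3,3,2) — 9.
Summing: 27 + 18 + 9 = 54.

54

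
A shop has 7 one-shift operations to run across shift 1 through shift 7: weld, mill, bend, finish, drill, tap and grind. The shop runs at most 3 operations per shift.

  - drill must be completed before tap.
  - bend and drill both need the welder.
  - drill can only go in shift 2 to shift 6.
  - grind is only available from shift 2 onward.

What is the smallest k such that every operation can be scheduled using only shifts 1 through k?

The precedence chain requires at least 2 distinct shifts.
With at most 3 per shift and 7 operations, at least 3 shifts are needed.
Propagating the time windows through the other constraints, tap can't land before shift 3, so the schedule must run through at least shift 3.
3 works (last occupied shift: shift 3): for example bend=shift 1; finish=shift 2; mill=shift 1; grind=shift 2; drill=shift 2; tap=shift 3; weld=shift 1.

3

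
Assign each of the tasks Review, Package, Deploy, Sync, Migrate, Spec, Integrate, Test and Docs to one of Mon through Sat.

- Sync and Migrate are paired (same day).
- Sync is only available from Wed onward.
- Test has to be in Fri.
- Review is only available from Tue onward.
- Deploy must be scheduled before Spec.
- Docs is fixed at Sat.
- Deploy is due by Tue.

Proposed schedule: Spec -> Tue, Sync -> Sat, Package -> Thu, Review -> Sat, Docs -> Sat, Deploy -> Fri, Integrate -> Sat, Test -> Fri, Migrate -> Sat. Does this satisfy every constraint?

Sync and Migrate are paired (same day) — holds.
Deploy is due by Tue — violated.
Test has to be in Fri — holds.
Sync is only available from Wed onward — holds.
Deploy must be scheduled before Spec — violated.
Review is only available from Tue onward — holds.
Docs is fixed at Sat — holds.

No. Deploy must be scheduled before Spec is not satisfied.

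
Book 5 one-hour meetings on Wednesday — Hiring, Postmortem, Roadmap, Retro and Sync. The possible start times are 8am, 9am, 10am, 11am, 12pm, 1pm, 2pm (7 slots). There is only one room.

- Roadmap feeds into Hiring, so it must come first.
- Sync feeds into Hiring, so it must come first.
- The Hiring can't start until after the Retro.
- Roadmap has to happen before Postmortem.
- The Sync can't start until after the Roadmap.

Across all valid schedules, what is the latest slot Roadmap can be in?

11am

Downstream work caps Roadmap at 12pm.
Roadmap at 11am is achievable: Hiring in 1pm; Retro in 8am; Sync in 12pm; Postmortem in 2pm; Roadmap in 11am.
Nothing later works — the capacity limit rule out every slot after 11am.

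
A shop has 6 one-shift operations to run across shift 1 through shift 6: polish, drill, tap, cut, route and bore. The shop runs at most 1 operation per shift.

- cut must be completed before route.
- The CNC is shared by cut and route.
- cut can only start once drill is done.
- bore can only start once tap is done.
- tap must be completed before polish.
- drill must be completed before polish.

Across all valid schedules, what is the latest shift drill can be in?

Downstream work caps drill at shift 4.
drill at shift 3 is achievable: cut=shift 5, route=shift 6, drill=shift 3, tap=shift 1, bore=shift 2, polish=shift 4.
Nothing later works — the conflict and capacity constraints rule out every shift after shift 3.

shift 3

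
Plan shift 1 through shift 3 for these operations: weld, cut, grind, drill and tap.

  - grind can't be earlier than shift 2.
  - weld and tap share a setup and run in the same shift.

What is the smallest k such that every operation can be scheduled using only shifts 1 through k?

2 shifts

grind can't be placed before shift 2, so the schedule must run through at least shift 2.
2 works (last occupied shift: shift 2): for example grind in shift 2; cut in shift 1; tap in shift 1; weld in shift 1; drill in shift 1.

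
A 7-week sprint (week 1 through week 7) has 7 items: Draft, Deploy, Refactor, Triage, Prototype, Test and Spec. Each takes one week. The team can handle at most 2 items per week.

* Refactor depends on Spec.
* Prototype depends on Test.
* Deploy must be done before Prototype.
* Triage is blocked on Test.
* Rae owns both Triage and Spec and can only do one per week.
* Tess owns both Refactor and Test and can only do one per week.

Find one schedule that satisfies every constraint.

Deploy -> week 1, Refactor -> week 3, Test -> week 1, Spec -> week 2, Prototype -> week 2, Draft -> week 4, Triage -> week 3

Checking: Spec(week 2) before Refactor(week 3); Test(week 1) before Triage(week 3); Deploy(week 1) before Prototype(week 2); Test(week 1) before Prototype(week 2); Triage(week 3) != Spec(week 2); Refactor(week 3) != Test(week 1); max 2 per week (cap 2).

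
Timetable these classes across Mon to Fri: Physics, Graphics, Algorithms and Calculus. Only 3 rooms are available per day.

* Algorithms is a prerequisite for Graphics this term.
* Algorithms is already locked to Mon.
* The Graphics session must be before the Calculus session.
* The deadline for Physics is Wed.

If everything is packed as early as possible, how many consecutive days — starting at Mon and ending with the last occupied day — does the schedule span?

3 days

The precedence chain requires at least 3 distinct days.
With at most 3 per day and 4 classes, at least 2 days are needed.
3 works (last occupied day: Wed): for example Algorithms -> Mon; Calculus -> Wed; Physics -> Mon; Graphics -> Tue.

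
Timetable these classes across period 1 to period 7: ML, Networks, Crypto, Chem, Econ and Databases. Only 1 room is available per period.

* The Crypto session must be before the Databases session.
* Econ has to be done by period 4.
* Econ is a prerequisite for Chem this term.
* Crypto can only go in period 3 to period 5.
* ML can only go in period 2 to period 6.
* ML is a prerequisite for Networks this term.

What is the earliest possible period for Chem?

Precedence pushes Chem to at least period 2.
Chem at period 2 is achievable: Chem -> period 2; Crypto -> period 3; Databases -> period 6; Networks -> period 5; ML -> period 4; Econ -> period 1.

period 2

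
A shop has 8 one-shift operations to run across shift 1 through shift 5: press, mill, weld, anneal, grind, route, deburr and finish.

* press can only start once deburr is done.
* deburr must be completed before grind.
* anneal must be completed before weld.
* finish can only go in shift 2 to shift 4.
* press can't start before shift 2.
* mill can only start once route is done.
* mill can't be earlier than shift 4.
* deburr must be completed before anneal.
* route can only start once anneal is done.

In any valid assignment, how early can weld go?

shift 3

Precedence pushes weld to at least shift 3.
weld at shift 3 is achievable: grind -> shift 2; route -> shift 3; finish -> shift 2; anneal -> shift 2; weld -> shift 3; press -> shift 2; deburr -> shift 1; mill -> shift 4.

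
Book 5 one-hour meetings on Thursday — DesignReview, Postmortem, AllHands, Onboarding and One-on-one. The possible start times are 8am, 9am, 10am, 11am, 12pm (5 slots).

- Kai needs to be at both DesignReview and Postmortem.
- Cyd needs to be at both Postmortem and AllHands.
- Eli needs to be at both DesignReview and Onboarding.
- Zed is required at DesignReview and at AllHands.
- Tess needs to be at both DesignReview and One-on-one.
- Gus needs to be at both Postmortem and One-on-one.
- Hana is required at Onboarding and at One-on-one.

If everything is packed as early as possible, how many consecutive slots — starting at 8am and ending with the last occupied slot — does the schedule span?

3 slots

Check 2 slots directly (anything shorter is at least as hard).
Could 2 slots be enough, i.e. nothing placed later than 9am? No: DesignReview, Postmortem and AllHands must all be in different slots (DesignReview/Postmortem can't share; DesignReview/AllHands can't share; Postmortem/AllHands can't share), but only 2 slots are available: 3 meetings can't fit in 2 distinct slots.
So 2 slots is not enough.
3 works (last occupied slot: 10am): for example One-on-one=10am; AllHands=10am; Postmortem=9am; DesignReview=8am; Onboarding=9am.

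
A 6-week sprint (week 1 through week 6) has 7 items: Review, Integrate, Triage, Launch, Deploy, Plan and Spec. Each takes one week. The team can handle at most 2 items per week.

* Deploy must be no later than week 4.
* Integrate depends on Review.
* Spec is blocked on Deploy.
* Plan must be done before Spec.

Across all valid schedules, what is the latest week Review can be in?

week 5

Downstream work caps Review at week 5.
Review at week 5 is achievable: Deploy -> week 1; Spec -> week 2; Triage -> week 2; Review -> week 5; Plan -> week 1; Launch -> week 3; Integrate -> week 6.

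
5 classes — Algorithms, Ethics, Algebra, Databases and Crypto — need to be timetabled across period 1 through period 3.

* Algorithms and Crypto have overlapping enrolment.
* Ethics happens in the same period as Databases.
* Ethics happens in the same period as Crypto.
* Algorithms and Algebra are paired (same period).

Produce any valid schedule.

Ethics in period 2, Crypto in period 2, Algorithms in period 1, Algebra in period 1, Databases in period 2

Checking: Algorithms(period 1) != Crypto(period 2); Algorithms = Algebra = period 1; Ethics = Databases = period 2; Ethics = Crypto = period 2.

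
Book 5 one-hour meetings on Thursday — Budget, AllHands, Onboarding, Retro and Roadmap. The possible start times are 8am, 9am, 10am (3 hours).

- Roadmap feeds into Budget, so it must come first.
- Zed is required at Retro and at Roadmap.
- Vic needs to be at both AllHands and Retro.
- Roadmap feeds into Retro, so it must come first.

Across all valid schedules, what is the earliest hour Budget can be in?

9am

Precedence pushes Budget to at least 9am.
Budget at 9am is achievable: Roadmap in 8am; Onboarding in 8am; AllHands in 8am; Budget in 9am; Retro in 9am.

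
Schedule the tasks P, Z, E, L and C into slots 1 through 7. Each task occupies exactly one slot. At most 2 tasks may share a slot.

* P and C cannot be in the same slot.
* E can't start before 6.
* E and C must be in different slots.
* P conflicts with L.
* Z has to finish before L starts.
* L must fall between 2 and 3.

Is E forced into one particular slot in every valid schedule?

No

E can be 6 (e.g. E in 6, P in 1, C in 2, L in 2, Z in 1) or 7 (e.g. L in 2, C in 2, E in 7, P in 1, Z in 1).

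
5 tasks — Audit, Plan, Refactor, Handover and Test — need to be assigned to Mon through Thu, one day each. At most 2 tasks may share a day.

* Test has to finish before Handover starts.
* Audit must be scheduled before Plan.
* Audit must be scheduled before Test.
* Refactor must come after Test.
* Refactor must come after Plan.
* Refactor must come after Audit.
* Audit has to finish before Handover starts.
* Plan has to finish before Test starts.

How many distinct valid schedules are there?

Enumerating: Refactor in Thu, Plan in Tue, Audit in Mon, Handover in Thu, Test in Wed.

1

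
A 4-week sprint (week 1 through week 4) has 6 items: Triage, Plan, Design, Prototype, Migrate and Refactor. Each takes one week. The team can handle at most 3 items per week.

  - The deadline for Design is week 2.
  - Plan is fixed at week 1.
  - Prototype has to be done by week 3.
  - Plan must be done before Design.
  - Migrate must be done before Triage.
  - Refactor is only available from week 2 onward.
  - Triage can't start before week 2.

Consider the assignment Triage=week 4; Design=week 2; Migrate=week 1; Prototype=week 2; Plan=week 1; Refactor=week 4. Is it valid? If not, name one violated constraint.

Yes

Prototype has to be done by week 3 — holds.
Plan must be done before Design — holds.
Triage can't start before week 2 — holds.
Migrate must be done before Triage — holds.
Refactor is only available from week 2 onward — holds.
The team can handle at most 3 items per week — holds.
The deadline for Design is week 2 — holds.
Plan is fixed at week 1 — holds.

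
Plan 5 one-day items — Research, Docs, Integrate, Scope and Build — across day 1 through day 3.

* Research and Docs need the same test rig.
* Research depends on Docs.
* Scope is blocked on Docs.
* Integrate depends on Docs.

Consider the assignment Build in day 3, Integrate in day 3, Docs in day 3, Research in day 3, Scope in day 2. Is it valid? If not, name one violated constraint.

Research and Docs need the same test rig — violated.
Integrate depends on Docs — violated.
Research depends on Docs — violated.
Scope is blocked on Docs — violated.

Invalid. Scope is blocked on Docs.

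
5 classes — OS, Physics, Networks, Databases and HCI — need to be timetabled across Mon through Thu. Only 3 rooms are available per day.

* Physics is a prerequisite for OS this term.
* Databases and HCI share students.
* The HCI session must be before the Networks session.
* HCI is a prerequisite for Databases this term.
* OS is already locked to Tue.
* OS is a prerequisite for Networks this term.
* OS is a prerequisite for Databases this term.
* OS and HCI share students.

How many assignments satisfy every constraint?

Splitting on Networks: it can be Wed (2), Thu (3). Listing each branch's schedules as (OS, Physics, Databases, HCI):
Networks=Wed: (Tue,Mon,Wed,Mon) (Tue,Mon,Thu,Mon) — 2.
Networks=Thu: (Tue,Mon,Wed,Mon) (Tue,Mon,Thu,Mon) (Tue,Mon,Thu,Wed) — 3.
Summing: 2 + 3 = 5.

5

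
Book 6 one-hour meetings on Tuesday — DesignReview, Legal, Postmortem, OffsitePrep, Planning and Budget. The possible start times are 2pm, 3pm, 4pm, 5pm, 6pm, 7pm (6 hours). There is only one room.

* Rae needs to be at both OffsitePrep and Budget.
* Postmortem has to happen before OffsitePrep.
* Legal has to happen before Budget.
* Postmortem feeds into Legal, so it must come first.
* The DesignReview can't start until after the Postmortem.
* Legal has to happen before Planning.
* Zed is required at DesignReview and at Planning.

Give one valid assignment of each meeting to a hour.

DesignReview=4pm; Legal=3pm; Budget=7pm; Planning=6pm; OffsitePrep=5pm; Postmortem=2pm

Checking: Postmortem(2pm) before Legal(3pm); Legal(3pm) before Planning(6pm); Postmortem(2pm) before DesignReview(4pm); Postmortem(2pm) before OffsitePrep(5pm); Legal(3pm) before Budget(7pm); DesignReview(4pm) != Planning(6pm); OffsitePrep(5pm) != Budget(7pm); max 1 per hour (cap 1).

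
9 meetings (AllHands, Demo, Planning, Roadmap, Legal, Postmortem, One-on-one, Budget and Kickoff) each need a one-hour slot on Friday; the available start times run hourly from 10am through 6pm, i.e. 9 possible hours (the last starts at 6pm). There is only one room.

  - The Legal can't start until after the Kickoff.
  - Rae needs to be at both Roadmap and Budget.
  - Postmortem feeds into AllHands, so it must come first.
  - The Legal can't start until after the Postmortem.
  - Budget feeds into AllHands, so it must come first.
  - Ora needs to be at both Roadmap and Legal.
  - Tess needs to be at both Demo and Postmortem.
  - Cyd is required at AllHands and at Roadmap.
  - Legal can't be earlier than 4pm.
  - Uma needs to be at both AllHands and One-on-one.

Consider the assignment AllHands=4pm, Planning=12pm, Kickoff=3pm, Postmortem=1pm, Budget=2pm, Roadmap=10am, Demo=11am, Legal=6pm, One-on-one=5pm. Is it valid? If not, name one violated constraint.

Ora needs to be at both Roadmap and Legal — holds.
Budget feeds into AllHands, so it must come first — holds.
The Legal can't start until after the Postmortem — holds.
Postmortem feeds into AllHands, so it must come first — holds.
Cyd is required at AllHands and at Roadmap — holds.
Rae needs to be at both Roadmap and Budget — holds.
Uma needs to be at both AllHands and One-on-one — holds.
The Legal can't start until after the Kickoff — holds.
There is only one room — holds.
Legal can't be earlier than 4pm — holds.
Tess needs to be at both Demo and Postmortem — holds.

Yes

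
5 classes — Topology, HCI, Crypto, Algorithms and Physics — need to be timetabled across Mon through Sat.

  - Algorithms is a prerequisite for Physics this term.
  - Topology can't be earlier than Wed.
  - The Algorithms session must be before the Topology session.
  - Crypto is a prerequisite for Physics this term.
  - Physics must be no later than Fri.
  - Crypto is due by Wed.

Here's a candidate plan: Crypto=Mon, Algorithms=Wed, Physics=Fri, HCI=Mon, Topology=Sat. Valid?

Valid

Algorithms is a prerequisite for Physics this term — holds.
Topology can't be earlier than Wed — holds.
Physics must be no later than Fri — holds.
Crypto is a prerequisite for Physics this term — holds.
The Algorithms session must be before the Topology session — holds.
Crypto is due by Wed — holds.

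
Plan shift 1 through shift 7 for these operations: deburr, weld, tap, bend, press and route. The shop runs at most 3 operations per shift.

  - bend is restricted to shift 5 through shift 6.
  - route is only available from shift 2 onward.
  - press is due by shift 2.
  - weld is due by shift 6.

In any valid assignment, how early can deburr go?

deburr at shift 1 is achievable: route=shift 2, tap=shift 2, bend=shift 5, weld=shift 1, deburr=shift 1, press=shift 1.

shift 1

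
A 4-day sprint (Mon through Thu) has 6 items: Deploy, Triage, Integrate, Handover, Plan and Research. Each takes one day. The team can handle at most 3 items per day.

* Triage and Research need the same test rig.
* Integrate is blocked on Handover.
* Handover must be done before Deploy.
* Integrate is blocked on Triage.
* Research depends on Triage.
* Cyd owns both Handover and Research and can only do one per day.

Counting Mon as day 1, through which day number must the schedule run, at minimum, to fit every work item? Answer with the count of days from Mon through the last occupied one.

2

The precedence chain requires at least 2 distinct days.
With at most 3 per day and 6 work items, at least 2 days are needed.
2 works (last occupied day: Tue): for example Research -> Tue, Deploy -> Tue, Integrate -> Tue, Plan -> Mon, Triage -> Mon, Handover -> Mon.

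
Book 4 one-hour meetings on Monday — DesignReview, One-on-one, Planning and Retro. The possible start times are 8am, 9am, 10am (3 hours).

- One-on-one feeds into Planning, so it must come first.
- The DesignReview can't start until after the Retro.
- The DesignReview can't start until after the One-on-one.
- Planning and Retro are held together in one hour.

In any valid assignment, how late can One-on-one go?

8am

Downstream work caps One-on-one at 8am.
One-on-one at 8am is achievable: Planning=9am, DesignReview=10am, Retro=9am, One-on-one=8am.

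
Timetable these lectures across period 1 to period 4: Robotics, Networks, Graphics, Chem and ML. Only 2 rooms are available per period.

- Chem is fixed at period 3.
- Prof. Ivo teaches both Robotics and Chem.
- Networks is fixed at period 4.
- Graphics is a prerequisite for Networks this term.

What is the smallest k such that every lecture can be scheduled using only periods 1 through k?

The precedence chain requires at least 2 distinct periods.
With at most 2 per period and 5 lectures, at least 3 periods are needed.
Networks can't be placed before period 4, so the schedule must run through at least period 4.
4 works (last occupied period: period 4): for example Chem -> period 3, ML -> period 2, Networks -> period 4, Graphics -> period 1, Robotics -> period 1.

4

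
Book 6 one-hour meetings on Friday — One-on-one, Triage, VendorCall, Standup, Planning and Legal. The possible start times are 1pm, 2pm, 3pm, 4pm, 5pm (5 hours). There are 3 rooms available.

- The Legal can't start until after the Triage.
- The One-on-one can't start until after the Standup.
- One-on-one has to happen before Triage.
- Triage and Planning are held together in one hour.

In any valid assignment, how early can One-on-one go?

Precedence pushes One-on-one to at least 2pm; downstream work caps One-on-one at 3pm.
One-on-one at 2pm is achievable: VendorCall -> 1pm, Standup -> 1pm, Planning -> 3pm, Legal -> 4pm, Triage -> 3pm, One-on-one -> 2pm.

2pm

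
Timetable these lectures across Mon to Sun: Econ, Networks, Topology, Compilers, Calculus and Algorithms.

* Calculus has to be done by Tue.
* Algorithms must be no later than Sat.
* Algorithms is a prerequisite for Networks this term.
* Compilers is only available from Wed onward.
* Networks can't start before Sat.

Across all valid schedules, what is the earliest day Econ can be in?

Mon

Econ at Mon is achievable: Calculus in Mon; Algorithms in Mon; Topology in Mon; Econ in Mon; Networks in Sat; Compilers in Wed.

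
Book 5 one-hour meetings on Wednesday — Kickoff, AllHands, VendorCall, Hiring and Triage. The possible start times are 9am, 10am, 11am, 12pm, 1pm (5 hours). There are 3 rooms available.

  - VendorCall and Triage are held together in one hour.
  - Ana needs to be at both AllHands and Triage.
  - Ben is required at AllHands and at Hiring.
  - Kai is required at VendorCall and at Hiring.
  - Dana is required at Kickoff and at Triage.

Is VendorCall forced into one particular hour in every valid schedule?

VendorCall can be 9am (e.g. Triage=9am, Kickoff=10am, Hiring=11am, VendorCall=9am, AllHands=10am) or 10am (e.g. Kickoff -> 9am, Hiring -> 11am, AllHands -> 9am, VendorCall -> 10am, Triage -> 10am).

No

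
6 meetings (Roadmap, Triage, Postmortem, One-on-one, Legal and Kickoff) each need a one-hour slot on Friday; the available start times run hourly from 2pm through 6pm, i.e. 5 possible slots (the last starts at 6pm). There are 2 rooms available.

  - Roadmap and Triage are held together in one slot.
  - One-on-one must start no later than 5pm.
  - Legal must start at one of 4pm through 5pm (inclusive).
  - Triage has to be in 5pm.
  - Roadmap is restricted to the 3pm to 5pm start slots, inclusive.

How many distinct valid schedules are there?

Splitting on Postmortem: it can be 2pm (10), 3pm (10), 4pm (6), 6pm (11). Listing each branch's schedules as (Roadmap, Triage, One-on-one, Legal, Kickoff):
Postmortem=2pm: (5pm,5pm,2pm,4pm,3pm) (5pm,5pm,2pm,4pm,4pm) (5pm,5pm,2pm,4pm,6pm) (5pm,5pm,3pm,4pm,2pm) (5pm,5pm,3pm,4pm,3pm) (5pm,5pm,3pm,4pm,4pm) (5pm,5pm,3pm,4pm,6pm) (5pm,5pm,4pm,4pm,2pm) (5pm,5pm,4pm,4pm,3pm) (5pm,5pm,4pm,4pm,6pm) — 10.
Postmortem=3pm: (5pm,5pm,2pm,4pm,2pm) (5pm,5pm,2pm,4pm,3pm) (5pm,5pm,2pm,4pm,4pm) (5pm,5pm,2pm,4pm,6pm) (5pm,5pm,3pm,4pm,2pm) (5pm,5pm,3pm,4pm,4pm) (5pm,5pm,3pm,4pm,6pm) (5pm,5pm,4pm,4pm,2pm) (5pm,5pm,4pm,4pm,3pm) (5pm,5pm,4pm,4pm,6pm) — 10.
Postmortem=4pm: (5pm,5pm,2pm,4pm,2pm) (5pm,5pm,2pm,4pm,3pm) (5pm,5pm,2pm,4pm,6pm) (5pm,5pm,3pm,4pm,2pm) (5pm,5pm,3pm,4pm,3pm) (5pm,5pm,3pm,4pm,6pm) — 6.
Postmortem=6pm: (5pm,5pm,2pm,4pm,2pm) (5pm,5pm,2pm,4pm,3pm) (5pm,5pm,2pm,4pm,4pm) (5pm,5pm,2pm,4pm,6pm) (5pm,5pm,3pm,4pm,2pm) (5pm,5pm,3pm,4pm,3pm) (5pm,5pm,3pm,4pm,4pm) (5pm,5pm,3pm,4pm,6pm) (5pm,5pm,4pm,4pm,2pm) (5pm,5pm,4pm,4pm,3pm) (5pm,5pm,4pm,4pm,6pm) — 11.
Summing: 10 + 10 + 6 + 11 = 37.

37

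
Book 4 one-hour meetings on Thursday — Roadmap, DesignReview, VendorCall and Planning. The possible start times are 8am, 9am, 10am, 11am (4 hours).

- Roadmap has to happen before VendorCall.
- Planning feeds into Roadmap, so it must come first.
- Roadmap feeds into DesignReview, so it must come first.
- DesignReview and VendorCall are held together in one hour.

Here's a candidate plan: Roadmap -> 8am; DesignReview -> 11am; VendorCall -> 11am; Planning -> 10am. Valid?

DesignReview and VendorCall are held together in one hour — holds.
Planning feeds into Roadmap, so it must come first — violated.
Roadmap feeds into DesignReview, so it must come first — holds.
Roadmap has to happen before VendorCall — holds.

No. Planning feeds into Roadmap, so it must come first is not satisfied.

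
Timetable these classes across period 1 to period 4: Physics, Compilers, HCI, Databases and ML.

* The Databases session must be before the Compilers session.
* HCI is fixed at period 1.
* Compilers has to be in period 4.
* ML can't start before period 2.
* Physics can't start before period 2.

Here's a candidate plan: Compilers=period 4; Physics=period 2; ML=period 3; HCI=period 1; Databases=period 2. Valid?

The Databases session must be before the Compilers session — holds.
HCI is fixed at period 1 — holds.
ML can't start before period 2 — holds.
Compilers has to be in period 4 — holds.
Physics can't start before period 2 — holds.

Yes, all constraints hold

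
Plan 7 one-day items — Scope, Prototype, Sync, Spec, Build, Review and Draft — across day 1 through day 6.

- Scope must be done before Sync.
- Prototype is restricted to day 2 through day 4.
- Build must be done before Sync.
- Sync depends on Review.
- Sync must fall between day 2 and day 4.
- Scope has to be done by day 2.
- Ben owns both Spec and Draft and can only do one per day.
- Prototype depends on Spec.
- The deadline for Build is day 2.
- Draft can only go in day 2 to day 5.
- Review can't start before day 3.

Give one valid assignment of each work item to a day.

Build=day 1; Spec=day 1; Sync=day 4; Draft=day 2; Scope=day 1; Review=day 3; Prototype=day 2

Checking: Spec(day 1) before Prototype(day 2); Review(day 3) before Sync(day 4); Scope(day 1) before Sync(day 4); Build(day 1) before Sync(day 4); Spec(day 1) != Draft(day 2); Prototype=day 2 in [day 2,day 4]; Sync=day 4 in [day 2,day 4]; Build=day 1 in [day 1,day 2]; Draft=day 2 in [day 2,day 5]; Scope=day 1 in [day 1,day 2]; Review=day 3 in [day 3,day 6].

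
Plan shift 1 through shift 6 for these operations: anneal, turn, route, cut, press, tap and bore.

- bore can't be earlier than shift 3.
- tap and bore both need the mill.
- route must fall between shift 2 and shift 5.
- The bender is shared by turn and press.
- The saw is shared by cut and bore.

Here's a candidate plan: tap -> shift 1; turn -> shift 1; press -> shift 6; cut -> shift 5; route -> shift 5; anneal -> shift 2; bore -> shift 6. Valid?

route must fall between shift 2 and shift 5 — holds.
bore can't be earlier than shift 3 — holds.
The bender is shared by turn and press — holds.
The saw is shared by cut and bore — holds.
tap and bore both need the mill — holds.

Yes, all constraints hold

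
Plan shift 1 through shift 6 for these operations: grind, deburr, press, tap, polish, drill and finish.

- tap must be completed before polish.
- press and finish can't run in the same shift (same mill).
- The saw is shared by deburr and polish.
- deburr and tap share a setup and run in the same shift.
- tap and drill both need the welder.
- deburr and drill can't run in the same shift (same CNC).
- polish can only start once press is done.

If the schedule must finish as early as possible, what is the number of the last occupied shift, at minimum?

2

The precedence chain requires at least 2 distinct shifts.
2 works (last occupied shift: shift 2): for example press in shift 1, drill in shift 2, grind in shift 1, finish in shift 2, deburr in shift 1, tap in shift 1, polish in shift 2.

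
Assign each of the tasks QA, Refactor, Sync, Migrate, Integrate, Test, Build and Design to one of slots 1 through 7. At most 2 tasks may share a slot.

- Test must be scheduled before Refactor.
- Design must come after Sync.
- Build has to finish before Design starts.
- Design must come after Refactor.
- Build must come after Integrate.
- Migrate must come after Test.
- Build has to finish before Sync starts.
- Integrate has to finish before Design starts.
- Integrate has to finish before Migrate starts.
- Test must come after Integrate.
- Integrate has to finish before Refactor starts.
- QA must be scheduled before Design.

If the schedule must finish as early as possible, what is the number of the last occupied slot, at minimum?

4

The precedence chain requires at least 4 distinct slots.
With at most 2 per slot and 8 tasks, at least 4 slots are needed.
4 works (last occupied slot: 4): for example Build=2; Refactor=3; Migrate=4; Integrate=1; Test=2; QA=1; Sync=3; Design=4.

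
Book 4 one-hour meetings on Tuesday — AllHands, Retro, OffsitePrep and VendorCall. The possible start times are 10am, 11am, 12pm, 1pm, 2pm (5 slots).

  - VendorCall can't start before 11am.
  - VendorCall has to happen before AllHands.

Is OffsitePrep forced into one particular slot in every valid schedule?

No

OffsitePrep can be 10am (e.g. AllHands=12pm; Retro=10am; OffsitePrep=10am; VendorCall=11am) or 11am (e.g. Retro -> 10am, AllHands -> 12pm, OffsitePrep -> 11am, VendorCall -> 11am).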